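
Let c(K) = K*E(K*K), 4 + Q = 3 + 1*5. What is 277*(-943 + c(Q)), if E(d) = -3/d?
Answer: -1045675/4 ≈ -2.6142e+5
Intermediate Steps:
Q = 4 (Q = -4 + (3 + 1*5) = -4 + (3 + 5) = -4 + 8 = 4)
c(K) = -3/K (c(K) = K*(-3/K²) = -3/K)
277*(-943 + c(Q)) = 277*(-943 - 3/4) = 277*(-943 - 3*¼) = 277*(-943 - ¾) = 277*(-3775/4) = -1045675/4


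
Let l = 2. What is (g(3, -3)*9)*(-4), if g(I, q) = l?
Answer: -72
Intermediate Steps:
g(I, q) = 2
(g(3, -3)*9)*(-4) = (2*9)*(-4) = 18*(-4) = -72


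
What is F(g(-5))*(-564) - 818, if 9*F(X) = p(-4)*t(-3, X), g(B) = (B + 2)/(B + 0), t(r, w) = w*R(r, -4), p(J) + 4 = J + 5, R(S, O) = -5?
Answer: -1382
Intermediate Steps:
p(J) = 1 + J (p(J) = -4 + (J + 5) = -4 + (5 + J) = 1 + J)
t(r, w) = -5*w (t(r, w) = w*(-5) = -5*w)
g(B) = (2 + B)/B
F(X) = 5*X/3 (F(X) = ((1 - 4)*(-5*X))/9 = (-(-15)*X)/9 = (15*X)/9 = 5*X/3)
F(g(-5))*(-564) - 818 = (5*((2 - 5)/(-5))/3)*(-564) - 818 = (5*(-⅕*(-3))/3)*(-564) - 818 = ((5/3)*(⅗))*(-564) - 818 = 1*(-564) - 818 = -564 - 818 = -1382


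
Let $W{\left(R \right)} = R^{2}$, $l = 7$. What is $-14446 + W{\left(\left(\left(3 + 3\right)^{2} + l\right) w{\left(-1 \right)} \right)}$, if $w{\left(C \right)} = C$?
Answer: $-12597$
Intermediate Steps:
$-14446 + W{\left(\left(\left(3 + 3\right)^{2} + l\right) w{\left(-1 \right)} \right)} = -14446 + \left(\left(\left(3 + 3\right)^{2} + 7\right) \left(-1\right)\right)^{2} = -14446 + \left(\left(6^{2} + 7\right) \left(-1\right)\right)^{2} = -14446 + \left(\left(36 + 7\right) \left(-1\right)\right)^{2} = -14446 + \left(43 \left(-1\right)\right)^{2} = -14446 + \left(-43\right)^{2} = -14446 + 1849 = -12597$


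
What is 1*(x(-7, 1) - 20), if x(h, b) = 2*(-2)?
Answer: -24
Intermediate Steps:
x(h, b) = -4
1*(x(-7, 1) - 20) = 1*(-4 - 20) = 1*(-24) = -24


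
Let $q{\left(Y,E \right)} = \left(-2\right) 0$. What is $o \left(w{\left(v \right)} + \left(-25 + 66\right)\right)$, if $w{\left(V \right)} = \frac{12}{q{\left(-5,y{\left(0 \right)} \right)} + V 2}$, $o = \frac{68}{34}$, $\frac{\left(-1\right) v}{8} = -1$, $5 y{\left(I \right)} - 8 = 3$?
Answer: $\frac{167}{2} \approx 83.5$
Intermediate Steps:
$y{\left(I \right)} = \frac{11}{5}$ ($y{\left(I \right)} = \frac{8}{5} + \frac{1}{5} \cdot 3 = \frac{8}{5} + \frac{3}{5} = \frac{11}{5}$)
$v = 8$ ($v = \left(-8\right) \left(-1\right) = 8$)
$q{\left(Y,E \right)} = 0$
$o = 2$ ($o = 68 \cdot \frac{1}{34} = 2$)
$w{\left(V \right)} = \frac{6}{V}$ ($w{\left(V \right)} = \frac{12}{0 + V 2} = \frac{12}{0 + 2 V} = \frac{12}{2 V} = 12 \frac{1}{2 V} = \frac{6}{V}$)
$o \left(w{\left(v \right)} + \left(-25 + 66\right)\right) = 2 \left(\frac{6}{8} + \left(-25 + 66\right)\right) = 2 \left(6 \cdot \frac{1}{8} + 41\right) = 2 \left(\frac{3}{4} + 41\right) = 2 \cdot \frac{167}{4} = \frac{167}{2}$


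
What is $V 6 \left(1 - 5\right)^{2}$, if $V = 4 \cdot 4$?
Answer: $1536$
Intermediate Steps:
$V = 16$
$V 6 \left(1 - 5\right)^{2} = 16 \cdot 6 \left(1 - 5\right)^{2} = 96 \left(-4\right)^{2} = 96 \cdot 16 = 1536$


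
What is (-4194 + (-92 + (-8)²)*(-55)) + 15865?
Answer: 13211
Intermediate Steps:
(-4194 + (-92 + (-8)²)*(-55)) + 15865 = (-4194 + (-92 + 64)*(-55)) + 15865 = (-4194 - 28*(-55)) + 15865 = (-4194 + 1540) + 15865 = -2654 + 15865 = 13211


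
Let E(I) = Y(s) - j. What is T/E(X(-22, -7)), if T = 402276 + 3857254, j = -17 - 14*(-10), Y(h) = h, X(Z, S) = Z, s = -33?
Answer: -2129765/78 ≈ -27305.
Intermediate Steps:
j = 123 (j = -17 + 140 = 123)
T = 4259530
E(I) = -156 (E(I) = -33 - 1*123 = -33 - 123 = -156)
T/E(X(-22, -7)) = 4259530/(-156) = 4259530*(-1/156) = -2129765/78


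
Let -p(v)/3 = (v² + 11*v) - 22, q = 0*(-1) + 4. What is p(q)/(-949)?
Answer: 114/949 ≈ 0.12013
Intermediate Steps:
q = 4 (q = 0 + 4 = 4)
p(v) = 66 - 33*v - 3*v² (p(v) = -3*((v² + 11*v) - 22) = -3*(-22 + v² + 11*v) = 66 - 33*v - 3*v²)
p(q)/(-949) = (66 - 33*4 - 3*4²)/(-949) = (66 - 132 - 3*16)*(-1/949) = (66 - 132 - 48)*(-1/949) = -114*(-1/949) = 114/949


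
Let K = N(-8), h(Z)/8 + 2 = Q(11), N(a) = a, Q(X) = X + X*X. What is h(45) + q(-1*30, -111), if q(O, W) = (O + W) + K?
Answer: 891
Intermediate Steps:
Q(X) = X + X²
h(Z) = 1040 (h(Z) = -16 + 8*(11*(1 + 11)) = -16 + 8*(11*12) = -16 + 8*132 = -16 + 1056 = 1040)
K = -8
q(O, W) = -8 + O + W (q(O, W) = (O + W) - 8 = -8 + O + W)
h(45) + q(-1*30, -111) = 1040 + (-8 - 1*30 - 111) = 1040 + (-8 - 30 - 111) = 1040 - 149 = 891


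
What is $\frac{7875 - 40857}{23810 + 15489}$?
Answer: $- \frac{32982}{39299} \approx -0.83926$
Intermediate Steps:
$\frac{7875 - 40857}{23810 + 15489} = - \frac{32982}{39299}$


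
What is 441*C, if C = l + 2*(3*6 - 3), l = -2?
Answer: 12348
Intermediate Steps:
C = 28 (C = -2 + 2*(3*6 - 3) = -2 + 2*(18 - 3) = -2 + 2*15 = -2 + 30 = 28)
441*C = 441*28 = 12348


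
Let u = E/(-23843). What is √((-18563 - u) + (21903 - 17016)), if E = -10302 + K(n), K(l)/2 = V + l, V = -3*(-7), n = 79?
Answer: I*√7774891625710/23843 ≈ 116.95*I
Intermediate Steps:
V = 21
K(l) = 42 + 2*l (K(l) = 2*(21 + l) = 42 + 2*l)
E = -10102 (E = -10302 + (42 + 2*79) = -10302 + (42 + 158) = -10302 + 200 = -10102)
u = 10102/23843 (u = -10102/(-23843) = -10102*(-1/23843) = 10102/23843 ≈ 0.42369)
√((-18563 - u) + (21903 - 17016)) = √((-18563 - 1*10102/23843) + (21903 - 17016)) = √((-18563 - 10102/23843) + 4887) = √(-442607711/23843 + 4887) = √(-326086970/23843) = I*√7774891625710/23843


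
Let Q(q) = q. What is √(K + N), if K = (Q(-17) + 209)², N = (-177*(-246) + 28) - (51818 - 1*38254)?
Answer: 3*√7430 ≈ 258.59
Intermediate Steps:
N = 30006 (N = (43542 + 28) - (51818 - 38254) = 43570 - 1*13564 = 43570 - 13564 = 30006)
K = 36864 (K = (-17 + 209)² = 192² = 36864)
√(K + N) = √(36864 + 30006) = √66870 = 3*√7430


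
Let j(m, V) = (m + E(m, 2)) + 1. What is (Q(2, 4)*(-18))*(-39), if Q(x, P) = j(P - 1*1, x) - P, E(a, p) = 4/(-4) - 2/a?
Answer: -1170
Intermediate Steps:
E(a, p) = -1 - 2/a (E(a, p) = 4*(-¼) - 2/a = -1 - 2/a)
j(m, V) = 1 + m + (-2 - m)/m (j(m, V) = (m + (-2 - m)/m) + 1 = 1 + m + (-2 - m)/m)
Q(x, P) = -1 - 2/(-1 + P) (Q(x, P) = ((P - 1*1) - 2/(P - 1*1)) - P = ((P - 1) - 2/(P - 1)) - P = ((-1 + P) - 2/(-1 + P)) - P = (-1 + P - 2/(-1 + P)) - P = -1 - 2/(-1 + P))
(Q(2, 4)*(-18))*(-39) = (((-1 - 1*4)/(-1 + 4))*(-18))*(-39) = (((-1 - 4)/3)*(-18))*(-39) = (((⅓)*(-5))*(-18))*(-39) = -5/3*(-18)*(-39) = 30*(-39) = -1170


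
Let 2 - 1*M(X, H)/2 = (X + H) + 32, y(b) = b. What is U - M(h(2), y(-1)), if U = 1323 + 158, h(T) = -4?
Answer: 1531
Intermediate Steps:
M(X, H) = -60 - 2*H - 2*X (M(X, H) = 4 - 2*((X + H) + 32) = 4 - 2*((H + X) + 32) = 4 - 2*(32 + H + X) = 4 + (-64 - 2*H - 2*X) = -60 - 2*H - 2*X)
U = 1481
U - M(h(2), y(-1)) = 1481 - (-60 - 2*(-1) - 2*(-4)) = 1481 - (-60 + 2 + 8) = 1481 - 1*(-50) = 1481 + 50 = 1531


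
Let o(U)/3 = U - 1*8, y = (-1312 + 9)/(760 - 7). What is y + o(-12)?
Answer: -46483/753 ≈ -61.730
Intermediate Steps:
y = -1303/753 ≈ -1.7304
o(U) = -24 + 3*U (o(U) = 3*(U - 1*8) = 3*(U - 8) = 3*(-8 + U) = -24 + 3*U)
y + o(-12) = -1303/753 + (-24 + 3*(-12)) = -1303/753 + (-24 - 36) = -1303/753 - 60 = -46483/753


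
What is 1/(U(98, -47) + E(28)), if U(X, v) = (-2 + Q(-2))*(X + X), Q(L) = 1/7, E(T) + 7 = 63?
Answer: -1/308 ≈ -0.0032468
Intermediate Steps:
E(T) = 56 (E(T) = -7 + 63 = 56)
Q(L) = 1/7
U(X, v) = -26*X/7 (U(X, v) = (-2 + 1/7)*(X + X) = -26*X/7)
1/(U(98, -47) + E(28)) = 1/(-26/7*98 + 56) = 1/(-364 + 56) = 1/(-308) = -1/308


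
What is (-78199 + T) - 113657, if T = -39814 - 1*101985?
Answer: -333655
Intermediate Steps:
T = -141799 (T = -39814 - 101985 = -141799)
(-78199 + T) - 113657 = (-78199 - 141799) - 113657 = -219998 - 113657 = -333655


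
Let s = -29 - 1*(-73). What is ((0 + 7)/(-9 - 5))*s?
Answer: -22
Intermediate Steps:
s = 44 (s = -29 + 73 = 44)
((0 + 7)/(-9 - 5))*s = ((0 + 7)/(-9 - 5))*44 = (7/(-14))*44 = (7*(-1/14))*44 = -½*44 = -22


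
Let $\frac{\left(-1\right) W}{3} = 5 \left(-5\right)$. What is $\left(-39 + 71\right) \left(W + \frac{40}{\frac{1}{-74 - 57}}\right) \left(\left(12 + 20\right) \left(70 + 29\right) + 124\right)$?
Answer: $-544101760$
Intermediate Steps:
$W = 75$ ($W = - 3 \cdot 5 \left(-5\right) = \left(-3\right) \left(-25\right) = 75$)
$\left(-39 + 71\right) \left(W + \frac{40}{\frac{1}{-74 - 57}}\right) \left(\left(12 + 20\right) \left(70 + 29\right) + 124\right) = \left(-39 + 71\right) \left(75 + \frac{40}{\frac{1}{-74 - 57}}\right) \left(\left(12 + 20\right) \left(70 + 29\right) + 124\right) = 32 \left(75 + \frac{40}{\frac{1}{-131}}\right) \left(32 \cdot 99 + 124\right) = 32 \left(75 + \frac{40}{- \frac{1}{131}}\right) \left(3168 + 124\right) = 32 \left(75 + 40 \left(-131\right)\right) 3292 = 32 \left(75 - 5240\right) 3292 = 32 \left(-5165\right) 3292 = \left(-165280\right) 3292 = -544101760$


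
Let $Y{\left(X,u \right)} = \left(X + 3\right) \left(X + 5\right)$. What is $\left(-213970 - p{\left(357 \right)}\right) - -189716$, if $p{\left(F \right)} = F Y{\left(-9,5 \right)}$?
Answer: $-32822$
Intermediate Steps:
$Y{\left(X,u \right)} = \left(3 + X\right) \left(5 + X\right)$
$p{\left(F \right)} = 24 F$ ($p{\left(F \right)} = F \left(15 + \left(-9\right)^{2} + 8 \left(-9\right)\right) = F \left(15 + 81 - 72\right) = F 24 = 24 F$)
$\left(-213970 - p{\left(357 \right)}\right) - -189716 = \left(-213970 - 24 \cdot 357\right) - -189716 = \left(-213970 - 8568\right) + 189716 = -222538 + 189716 = -32822$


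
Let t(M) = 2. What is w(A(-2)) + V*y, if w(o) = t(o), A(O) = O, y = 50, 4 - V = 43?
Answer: -1948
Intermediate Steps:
V = -39 (V = 4 - 1*43 = 4 - 43 = -39)
w(o) = 2
w(A(-2)) + V*y = 2 - 39*50 = 2 - 1950 = -1948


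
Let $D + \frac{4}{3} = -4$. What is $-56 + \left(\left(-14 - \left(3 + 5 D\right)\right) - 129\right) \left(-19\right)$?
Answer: $\frac{6634}{3} \approx 2211.3$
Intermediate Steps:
$D = - \frac{16}{3}$ ($D = - \frac{4}{3} - 4 = - \frac{16}{3} \approx -5.3333$)
$-56 + \left(\left(-14 - \left(3 + 5 D\right)\right) - 129\right) \left(-19\right) = -56 + \left(\left(-14 - - \frac{71}{3}\right) - 129\right) \left(-19\right) = -56 + \left(\left(-14 + \left(\frac{80}{3} - 3\right)\right) - 129\right) \left(-19\right) = -56 + \left(\left(-14 + \frac{71}{3}\right) - 129\right) \left(-19\right) = -56 + \left(\frac{29}{3} - 129\right) \left(-19\right) = -56 - - \frac{6802}{3} = -56 + \frac{6802}{3} = \frac{6634}{3}$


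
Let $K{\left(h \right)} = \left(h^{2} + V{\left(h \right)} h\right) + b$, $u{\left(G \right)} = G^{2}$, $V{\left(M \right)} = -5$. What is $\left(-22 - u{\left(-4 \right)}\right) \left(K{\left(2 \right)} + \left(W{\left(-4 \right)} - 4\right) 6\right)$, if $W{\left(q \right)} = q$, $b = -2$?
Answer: $2128$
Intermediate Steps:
$K{\left(h \right)} = -2 + h^{2} - 5 h$ ($K{\left(h \right)} = \left(h^{2} - 5 h\right) - 2 = -2 + h^{2} - 5 h$)
$\left(-22 - u{\left(-4 \right)}\right) \left(K{\left(2 \right)} + \left(W{\left(-4 \right)} - 4\right) 6\right) = \left(-22 - \left(-4\right)^{2}\right) \left(\left(-2 + 2^{2} - 10\right) + \left(-4 - 4\right) 6\right) = \left(-22 - 16\right) \left(\left(-2 + 4 - 10\right) - 48\right) = \left(-22 - 16\right) \left(-8 - 48\right) = \left(-38\right) \left(-56\right) = 2128$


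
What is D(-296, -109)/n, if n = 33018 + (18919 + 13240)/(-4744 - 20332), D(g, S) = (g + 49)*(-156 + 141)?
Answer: 92906580/827927209 ≈ 0.11222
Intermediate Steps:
D(g, S) = -735 - 15*g (D(g, S) = (49 + g)*(-15) = -735 - 15*g)
n = 827927209/25076 (n = 33018 + 32159/(-25076) = 33018 + 32159*(-1/25076) = 33018 - 32159/25076 = 827927209/25076 ≈ 33017.)
D(-296, -109)/n = (-735 - 15*(-296))/(827927209/25076) = (-735 + 4440)*(25076/827927209) = 3705*(25076/827927209) = 92906580/827927209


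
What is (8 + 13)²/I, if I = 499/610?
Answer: 269010/499 ≈ 539.10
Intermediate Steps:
I = 499/610 (I = 499*(1/610) = 499/610 ≈ 0.81803)
(8 + 13)²/I = (8 + 13)²/(499/610) = 21²*(610/499) = 441*(610/499) = 269010/499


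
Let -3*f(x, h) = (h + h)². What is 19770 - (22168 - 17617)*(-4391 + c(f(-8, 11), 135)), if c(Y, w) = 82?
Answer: 19630029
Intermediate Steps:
f(x, h) = -4*h²/3 (f(x, h) = -(h + h)²/3 = -4*h²/3)
19770 - (22168 - 17617)*(-4391 + c(f(-8, 11), 135)) = 19770 - (22168 - 17617)*(-4391 + 82) = 19770 - 4551*(-4309) = 19770 - 1*(-19610259) = 19770 + 19610259 = 19630029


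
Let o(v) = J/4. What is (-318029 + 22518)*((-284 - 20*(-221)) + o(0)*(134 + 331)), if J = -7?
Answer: -3927045679/4 ≈ -9.8176e+8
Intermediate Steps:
o(v) = -7/4
(-318029 + 22518)*((-284 - 20*(-221)) + o(0)*(134 + 331)) = (-318029 + 22518)*((-284 - 20*(-221)) - 7*(134 + 331)/4) = -295511*((-284 + 4420) - 7/4*465) = -295511*(4136 - 3255/4) = -295511*13289/4 = -3927045679/4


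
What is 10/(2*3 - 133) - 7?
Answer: -899/127 ≈ -7.0787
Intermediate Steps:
10/(2*3 - 133) - 7 = 10/(6 - 133) - 7 = 10/(-127) - 7 = -1/127*10 - 7 = -10/127 - 7 = -899/127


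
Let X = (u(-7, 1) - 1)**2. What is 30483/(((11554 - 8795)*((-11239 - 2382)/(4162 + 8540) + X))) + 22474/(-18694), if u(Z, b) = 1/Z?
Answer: 172825613339581/3752182483127 ≈ 46.060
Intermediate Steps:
X = 64/49 (X = (1/(-7) - 1)**2 = (-1/7 - 1)**2 = (-8/7)**2 = 64/49 ≈ 1.3061)
30483/(((11554 - 8795)*((-11239 - 2382)/(4162 + 8540) + X))) + 22474/(-18694) = 30483/(((11554 - 8795)*((-11239 - 2382)/(4162 + 8540) + 64/49))) + 22474/(-18694) = 30483/((2759*(-13621/12702 + 64/49))) + 22474*(-1/18694) = 30483/((2759*(-13621*1/12702 + 64/49))) - 11237/9347 = 30483/((2759*(-13621/12702 + 64/49))) - 11237/9347 = 30483/((2759*(145499/622398))) - 11237/9347 = 30483/(401431741/622398) - 11237/9347 = 30483*(622398/401431741) - 11237/9347 = 18972558234/401431741 - 11237/9347 = 172825613339581/3752182483127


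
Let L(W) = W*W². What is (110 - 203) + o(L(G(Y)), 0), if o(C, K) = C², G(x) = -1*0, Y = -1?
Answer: -93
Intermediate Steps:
G(x) = 0
L(W) = W³
(110 - 203) + o(L(G(Y)), 0) = (110 - 203) + (0³)² = -93 + 0² = -93 + 0 = -93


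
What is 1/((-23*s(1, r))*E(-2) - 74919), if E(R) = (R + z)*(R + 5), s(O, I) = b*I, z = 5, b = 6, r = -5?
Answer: -1/68709 ≈ -1.4554e-5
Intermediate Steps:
s(O, I) = 6*I
E(R) = (5 + R)**2 (E(R) = (R + 5)*(R + 5) = (5 + R)*(5 + R) = (5 + R)**2)
1/((-23*s(1, r))*E(-2) - 74919) = 1/((-138*(-5))*(25 + (-2)**2 + 10*(-2)) - 74919) = 1/((-23*(-30))*(25 + 4 - 20) - 74919) = 1/(690*9 - 74919) = 1/(6210 - 74919) = 1/(-68709) = -1/68709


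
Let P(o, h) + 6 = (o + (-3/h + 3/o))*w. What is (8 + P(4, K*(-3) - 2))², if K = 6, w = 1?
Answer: 4761/100 ≈ 47.610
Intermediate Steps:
P(o, h) = -6 + o - 3/h + 3/o (P(o, h) = -6 + (o + (-3/h + 3/o))*1 = -6 + (o - 3/h + 3/o)*1 = -6 + (o - 3/h + 3/o) = -6 + o - 3/h + 3/o)
(8 + P(4, K*(-3) - 2))² = (8 + (-6 + 4 - 3/(6*(-3) - 2) + 3/4))² = (8 + (-6 + 4 - 3/(-18 - 2) + 3*(¼)))² = (8 + (-6 + 4 - 3/(-20) + ¾))² = (8 + (-6 + 4 - 3*(-1/20) + ¾))² = (8 + (-6 + 4 + 3/20 + ¾))² = (8 - 11/10)² = (69/10)² = 4761/100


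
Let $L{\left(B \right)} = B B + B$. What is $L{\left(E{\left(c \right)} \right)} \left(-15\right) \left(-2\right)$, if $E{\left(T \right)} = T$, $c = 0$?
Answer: $0$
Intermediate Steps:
$L{\left(B \right)} = B + B^{2}$ ($L{\left(B \right)} = B^{2} + B = B + B^{2}$)
$L{\left(E{\left(c \right)} \right)} \left(-15\right) \left(-2\right) = 0 \left(1 + 0\right) \left(-15\right) \left(-2\right) = 0 \cdot 1 \left(-15\right) \left(-2\right) = 0 \left(-15\right) \left(-2\right) = 0 \left(-2\right) = 0$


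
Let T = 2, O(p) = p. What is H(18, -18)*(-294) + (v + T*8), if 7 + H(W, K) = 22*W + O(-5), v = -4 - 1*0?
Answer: -112884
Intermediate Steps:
v = -4 (v = -4 + 0 = -4)
H(W, K) = -12 + 22*W (H(W, K) = -7 + (22*W - 5) = -7 + (-5 + 22*W) = -12 + 22*W)
H(18, -18)*(-294) + (v + T*8) = (-12 + 22*18)*(-294) + (-4 + 2*8) = (-12 + 396)*(-294) + (-4 + 16) = 384*(-294) + 12 = -112896 + 12 = -112884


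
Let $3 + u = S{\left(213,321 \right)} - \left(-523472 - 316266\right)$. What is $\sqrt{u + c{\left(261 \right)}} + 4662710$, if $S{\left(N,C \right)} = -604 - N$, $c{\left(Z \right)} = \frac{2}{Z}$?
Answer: $4662710 + \frac{20 \sqrt{15874426}}{87} \approx 4.6636 \cdot 10^{6}$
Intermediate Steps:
$u = 838918$ ($u = -3 - -838921 = -3 + \left(-817 + 839738\right) = -3 + 838921 = 838918$)
$\sqrt{u + c{\left(261 \right)}} + 4662710 = \sqrt{838918 + \frac{2}{261}} + 4662710 = \sqrt{\frac{218957600}{261}} + 4662710 = \frac{20 \sqrt{15874426}}{87} + 4662710 = 4662710 + \frac{20 \sqrt{15874426}}{87}$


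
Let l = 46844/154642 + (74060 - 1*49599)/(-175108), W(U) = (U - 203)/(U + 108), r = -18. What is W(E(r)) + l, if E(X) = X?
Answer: -1396666209539/609278655060 ≈ -2.2923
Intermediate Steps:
W(U) = (-203 + U)/(108 + U)
l = 2210030595/13539525668 (l = 46844*(1/154642) + (74060 - 49599)*(-1/175108) = 23422/77321 + 24461*(-1/175108) = 23422/77321 - 24461/175108 = 2210030595/13539525668 ≈ 0.16323)
W(E(r)) + l = (-203 - 18)/(108 - 18) + 2210030595/13539525668 = -221/90 + 2210030595/13539525668 = -1396666209539/609278655060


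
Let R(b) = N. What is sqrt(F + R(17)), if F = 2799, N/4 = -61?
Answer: sqrt(2555) ≈ 50.547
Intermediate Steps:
N = -244 (N = 4*(-61) = -244)
R(b) = -244
sqrt(F + R(17)) = sqrt(2799 - 244) = sqrt(2555)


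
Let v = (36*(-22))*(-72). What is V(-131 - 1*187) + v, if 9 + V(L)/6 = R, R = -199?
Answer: 55776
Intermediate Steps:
V(L) = -1248 (V(L) = -54 + 6*(-199) = -54 - 1194 = -1248)
v = 57024 (v = -792*(-72) = 57024)
V(-131 - 1*187) + v = -1248 + 57024 = 55776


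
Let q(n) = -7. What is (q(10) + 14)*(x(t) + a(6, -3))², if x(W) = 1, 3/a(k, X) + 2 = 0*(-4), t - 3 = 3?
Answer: 7/4 ≈ 1.7500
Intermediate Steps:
t = 6 (t = 3 + 3 = 6)
a(k, X) = -3/2 (a(k, X) = 3/(-2 + 0*(-4)) = 3/(-2 + 0) = 3/(-2) = 3*(-½) = -3/2)
(q(10) + 14)*(x(t) + a(6, -3))² = (-7 + 14)*(1 - 3/2)² = 7*(-½)² = 7*(¼) = 7/4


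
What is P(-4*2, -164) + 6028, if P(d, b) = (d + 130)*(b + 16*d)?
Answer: -29596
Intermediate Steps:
P(d, b) = (130 + d)*(b + 16*d)
P(-4*2, -164) + 6028 = (16*(-4*2)² + 130*(-164) + 2080*(-4*2) - (-656)*2) + 6028 = (16*(-8)² - 21320 + 2080*(-8) - 164*(-8)) + 6028 = (16*64 - 21320 - 16640 + 1312) + 6028 = (1024 - 21320 - 16640 + 1312) + 6028 = -35624 + 6028 = -29596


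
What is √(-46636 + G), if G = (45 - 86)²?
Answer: 9*I*√555 ≈ 212.03*I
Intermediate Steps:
G = 1681 (G = (-41)² = 1681)
√(-46636 + G) = √(-46636 + 1681) = √(-44955) = 9*I*√555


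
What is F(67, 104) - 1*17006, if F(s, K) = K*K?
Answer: -6190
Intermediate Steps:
F(s, K) = K²
F(67, 104) - 1*17006 = 104² - 1*17006 = 10816 - 17006 = -6190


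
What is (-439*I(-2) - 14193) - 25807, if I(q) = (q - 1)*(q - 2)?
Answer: -45268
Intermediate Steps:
I(q) = (-1 + q)*(-2 + q)
(-439*I(-2) - 14193) - 25807 = (-439*(2 + (-2)² - 3*(-2)) - 14193) - 25807 = (-439*(2 + 4 + 6) - 14193) - 25807 = (-439*12 - 14193) - 25807 = (-5268 - 14193) - 25807 = -19461 - 25807 = -45268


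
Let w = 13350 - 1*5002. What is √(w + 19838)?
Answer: √28186 ≈ 167.89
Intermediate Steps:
w = 8348 (w = 13350 - 5002 = 8348)
√(w + 19838) = √(8348 + 19838) = √28186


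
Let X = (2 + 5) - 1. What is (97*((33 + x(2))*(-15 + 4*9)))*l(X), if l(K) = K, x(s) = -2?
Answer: 378882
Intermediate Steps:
X = 6 (X = 7 - 1 = 6)
(97*((33 + x(2))*(-15 + 4*9)))*l(X) = (97*((33 - 2)*(-15 + 4*9)))*6 = (97*(31*(-15 + 36)))*6 = (97*(31*21))*6 = (97*651)*6 = 63147*6 = 378882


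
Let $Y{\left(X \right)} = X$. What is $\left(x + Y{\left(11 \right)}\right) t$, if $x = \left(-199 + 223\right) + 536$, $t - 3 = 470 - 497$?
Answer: $-13704$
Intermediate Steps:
$t = -24$ ($t = 3 + \left(470 - 497\right) = 3 - 27 = -24$)
$x = 560$ ($x = 24 + 536 = 560$)
$\left(x + Y{\left(11 \right)}\right) t = \left(560 + 11\right) \left(-24\right) = 571 \left(-24\right) = -13704$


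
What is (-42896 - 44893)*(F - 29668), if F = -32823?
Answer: 5486022399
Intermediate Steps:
(-42896 - 44893)*(F - 29668) = (-42896 - 44893)*(-32823 - 29668) = -87789*(-62491) = 5486022399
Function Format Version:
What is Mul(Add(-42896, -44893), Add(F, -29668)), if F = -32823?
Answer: 5486022399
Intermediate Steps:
Mul(Add(-42896, -44893), Add(F, -29668)) = Mul(Add(-42896, -44893), Add(-32823, -29668)) = Mul(-87789, -62491) = 5486022399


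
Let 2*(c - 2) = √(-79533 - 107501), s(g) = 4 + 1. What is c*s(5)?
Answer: 10 + 5*I*√187034/2 ≈ 10.0 + 1081.2*I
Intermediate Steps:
s(g) = 5
c = 2 + I*√187034/2 (c = 2 + √(-79533 - 107501)/2 = 2 + √(-187034)/2 = 2 + (I*√187034)/2 = 2 + I*√187034/2 ≈ 2.0 + 216.24*I)
c*s(5) = (2 + I*√187034/2)*5 = 10 + 5*I*√187034/2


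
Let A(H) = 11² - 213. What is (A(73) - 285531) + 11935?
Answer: -273688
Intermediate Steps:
A(H) = -92 (A(H) = 121 - 213 = -92)
(A(73) - 285531) + 11935 = (-92 - 285531) + 11935 = -285623 + 11935 = -273688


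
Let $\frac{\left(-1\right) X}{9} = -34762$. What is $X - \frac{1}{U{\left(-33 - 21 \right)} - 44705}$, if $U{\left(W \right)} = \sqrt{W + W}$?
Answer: $\frac{625258330400819}{1998537133} + \frac{6 i \sqrt{3}}{1998537133} \approx 3.1286 \cdot 10^{5} + 5.2 \cdot 10^{-9} i$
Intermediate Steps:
$U{\left(W \right)} = \sqrt{2} \sqrt{W}$ ($U{\left(W \right)} = \sqrt{2 W} = \sqrt{2} \sqrt{W}$)
$X = 312858$ ($X = \left(-9\right) \left(-34762\right) = 312858$)
$X - \frac{1}{U{\left(-33 - 21 \right)} - 44705} = 312858 - \frac{1}{\sqrt{2} \sqrt{-33 - 21} - 44705} = 312858 - \frac{1}{\sqrt{2} \sqrt{-54} - 44705} = 312858 - \frac{1}{\sqrt{2} \cdot 3 i \sqrt{6} - 44705} = 312858 - \frac{1}{6 i \sqrt{3} - 44705} = 312858 - \frac{1}{-44705 + 6 i \sqrt{3}}$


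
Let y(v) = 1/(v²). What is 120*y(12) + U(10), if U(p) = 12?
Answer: 77/6 ≈ 12.833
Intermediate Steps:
y(v) = v⁻²
120*y(12) + U(10) = 120/12² + 12 = 120*(1/144) + 12 = ⅚ + 12 = 77/6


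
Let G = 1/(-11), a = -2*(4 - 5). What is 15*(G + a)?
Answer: 315/11 ≈ 28.636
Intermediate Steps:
a = 2 (a = -2*(-1) = 2)
G = -1/11 ≈ -0.090909
15*(G + a) = 15*(-1/11 + 2) = 15*(21/11) = 315/11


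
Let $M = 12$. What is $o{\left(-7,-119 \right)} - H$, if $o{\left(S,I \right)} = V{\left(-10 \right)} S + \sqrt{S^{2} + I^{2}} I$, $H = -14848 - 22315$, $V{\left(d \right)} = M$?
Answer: $37079 - 833 \sqrt{290} \approx 22894.0$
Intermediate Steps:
$V{\left(d \right)} = 12$
$H = -37163$ ($H = -14848 - 22315 = -37163$)
$o{\left(S,I \right)} = 12 S + I \sqrt{I^{2} + S^{2}}$ ($o{\left(S,I \right)} = 12 S + \sqrt{S^{2} + I^{2}} I = 12 S + \sqrt{I^{2} + S^{2}} I = 12 S + I \sqrt{I^{2} + S^{2}}$)
$o{\left(-7,-119 \right)} - H = \left(12 \left(-7\right) - 119 \sqrt{\left(-119\right)^{2} + \left(-7\right)^{2}}\right) - -37163 = \left(-84 - 119 \sqrt{14161 + 49}\right) + 37163 = \left(-84 - 119 \sqrt{14210}\right) + 37163 = \left(-84 - 119 \cdot 7 \sqrt{290}\right) + 37163 = \left(-84 - 833 \sqrt{290}\right) + 37163 = 37079 - 833 \sqrt{290}$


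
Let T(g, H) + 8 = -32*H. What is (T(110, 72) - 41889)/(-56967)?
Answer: 44201/56967 ≈ 0.77591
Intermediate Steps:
T(g, H) = -8 - 32*H
(T(110, 72) - 41889)/(-56967) = ((-8 - 32*72) - 41889)/(-56967) = ((-8 - 2304) - 41889)*(-1/56967) = (-2312 - 41889)*(-1/56967) = -44201*(-1/56967) = 44201/56967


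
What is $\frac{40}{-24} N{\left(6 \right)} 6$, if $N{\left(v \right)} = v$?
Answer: $-60$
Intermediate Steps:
$\frac{40}{-24} N{\left(6 \right)} 6 = \frac{40}{-24} \cdot 6 \cdot 6 = 40 \left(- \frac{1}{24}\right) 6 \cdot 6 = \left(- \frac{5}{3}\right) 6 \cdot 6 = \left(-10\right) 6 = -60$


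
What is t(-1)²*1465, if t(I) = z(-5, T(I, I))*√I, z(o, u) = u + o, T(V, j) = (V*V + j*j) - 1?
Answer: -23440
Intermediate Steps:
T(V, j) = -1 + V² + j² (T(V, j) = (V² + j²) - 1 = -1 + V² + j²)
z(o, u) = o + u
t(I) = √I*(-6 + 2*I²) (t(I) = (-5 + (-1 + I² + I²))*√I = (-5 + (-1 + 2*I²))*√I = (-6 + 2*I²)*√I = √I*(-6 + 2*I²))
t(-1)²*1465 = (2*√(-1)*(-3 + (-1)²))²*1465 = (2*I*(-3 + 1))²*1465 = (2*I*(-2))²*1465 = (-4*I)²*1465 = -16*1465 = -23440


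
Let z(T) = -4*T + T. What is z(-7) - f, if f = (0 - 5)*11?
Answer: 76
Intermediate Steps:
z(T) = -3*T
f = -55 (f = -5*11 = -55)
z(-7) - f = -3*(-7) - 1*(-55) = 21 + 55 = 76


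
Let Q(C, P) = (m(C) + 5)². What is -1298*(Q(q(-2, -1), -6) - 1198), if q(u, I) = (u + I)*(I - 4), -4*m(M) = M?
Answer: 12423807/8 ≈ 1.5530e+6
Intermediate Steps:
m(M) = -M/4
q(u, I) = (-4 + I)*(I + u) (q(u, I) = (I + u)*(-4 + I) = (-4 + I)*(I + u))
Q(C, P) = (5 - C/4)² (Q(C, P) = (-C/4 + 5)² = (5 - C/4)²)
-1298*(Q(q(-2, -1), -6) - 1198) = -1298*((-20 + ((-1)² - 4*(-1) - 4*(-2) - 1*(-2)))²/16 - 1198) = -1298*((-20 + (1 + 4 + 8 + 2))²/16 - 1198) = -1298*((-20 + 15)²/16 - 1198) = -1298*((1/16)*(-5)² - 1198) = -1298*((1/16)*25 - 1198) = -1298*(25/16 - 1198) = -1298*(-19143/16) = 12423807/8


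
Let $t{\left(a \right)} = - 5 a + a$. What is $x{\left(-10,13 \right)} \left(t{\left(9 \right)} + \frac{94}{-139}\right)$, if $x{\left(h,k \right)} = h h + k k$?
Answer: $- \frac{1371362}{139} \approx -9865.9$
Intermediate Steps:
$x{\left(h,k \right)} = h^{2} + k^{2}$
$t{\left(a \right)} = - 4 a$
$x{\left(-10,13 \right)} \left(t{\left(9 \right)} + \frac{94}{-139}\right) = \left(\left(-10\right)^{2} + 13^{2}\right) \left(\left(-4\right) 9 + \frac{94}{-139}\right) = \left(100 + 169\right) \left(-36 + 94 \left(- \frac{1}{139}\right)\right) = 269 \left(-36 - \frac{94}{139}\right) = 269 \left(- \frac{5098}{139}\right) = - \frac{1371362}{139}$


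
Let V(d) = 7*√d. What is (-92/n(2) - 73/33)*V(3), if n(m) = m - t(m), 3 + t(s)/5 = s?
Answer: -3547*√3/33 ≈ -186.17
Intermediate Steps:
t(s) = -15 + 5*s
n(m) = 15 - 4*m (n(m) = m - (-15 + 5*m) = m + (15 - 5*m) = 15 - 4*m)
(-92/n(2) - 73/33)*V(3) = (-92/(15 - 4*2) - 73/33)*(7*√3) = (-92/(15 - 8) - 73*1/33)*(7*√3) = (-92/7 - 73/33)*(7*√3) = -3547*√3/33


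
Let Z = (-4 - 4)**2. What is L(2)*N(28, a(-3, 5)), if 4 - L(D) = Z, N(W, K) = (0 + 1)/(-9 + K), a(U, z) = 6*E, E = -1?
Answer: 4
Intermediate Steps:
a(U, z) = -6 (a(U, z) = 6*(-1) = -6)
N(W, K) = 1/(-9 + K)
Z = 64 (Z = (-8)**2 = 64)
L(D) = -60 (L(D) = 4 - 1*64 = 4 - 64 = -60)
L(2)*N(28, a(-3, 5)) = -60/(-9 - 6) = -60/(-15) = -60*(-1/15) = 4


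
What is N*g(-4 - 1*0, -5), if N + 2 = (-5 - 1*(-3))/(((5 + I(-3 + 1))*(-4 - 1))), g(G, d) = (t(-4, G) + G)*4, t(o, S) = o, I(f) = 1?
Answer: 928/15 ≈ 61.867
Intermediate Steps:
g(G, d) = -16 + 4*G (g(G, d) = (-4 + G)*4 = -16 + 4*G)
N = -29/15 (N = -2 + (-5 - 1*(-3))/(((5 + 1)*(-4 - 1))) = -2 + (-5 + 3)/((6*(-5))) = -2 - 2/(-30) = -2 - 2*(-1/30) = -2 + 1/15 = -29/15 ≈ -1.9333)
N*g(-4 - 1*0, -5) = -29*(-16 + 4*(-4 - 1*0))/15 = -29*(-16 + 4*(-4 + 0))/15 = -29*(-16 + 4*(-4))/15 = -29*(-16 - 16)/15 = -29/15*(-32) = 928/15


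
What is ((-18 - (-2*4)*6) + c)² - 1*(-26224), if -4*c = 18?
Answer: 107497/4 ≈ 26874.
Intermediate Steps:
c = -9/2 (c = -¼*18 = -9/2 ≈ -4.5000)
((-18 - (-2*4)*6) + c)² - 1*(-26224) = ((-18 - (-2*4)*6) - 9/2)² - 1*(-26224) = ((-18 - (-8)*6) - 9/2)² + 26224 = ((-18 - 1*(-48)) - 9/2)² + 26224 = ((-18 + 48) - 9/2)² + 26224 = (30 - 9/2)² + 26224 = (51/2)² + 26224 = 2601/4 + 26224 = 107497/4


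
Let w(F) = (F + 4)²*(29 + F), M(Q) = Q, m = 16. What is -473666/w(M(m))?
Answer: -236833/9000 ≈ -26.315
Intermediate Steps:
w(F) = (4 + F)²*(29 + F)
-473666/w(M(m)) = -473666*1/((4 + 16)²*(29 + 16)) = -473666/(20²*45) = -473666/(400*45) = -473666/18000 = -473666*1/18000 = -236833/9000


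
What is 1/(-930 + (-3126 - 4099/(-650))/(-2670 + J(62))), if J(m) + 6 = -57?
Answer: -1776450/1650070699 ≈ -0.0010766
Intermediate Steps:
J(m) = -63 (J(m) = -6 - 57 = -63)
1/(-930 + (-3126 - 4099/(-650))/(-2670 + J(62))) = 1/(-930 + (-3126 - 4099/(-650))/(-2670 - 63)) = 1/(-930 + (-3126 - 4099*(-1/650))/(-2733)) = 1/(-930 + (-3126 + 4099/650)*(-1/2733)) = 1/(-930 - 2027801/650*(-1/2733)) = 1/(-930 + 2027801/1776450) = 1/(-1650070699/1776450) = -1776450/1650070699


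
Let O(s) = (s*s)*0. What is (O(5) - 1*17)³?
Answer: -4913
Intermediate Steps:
O(s) = 0 (O(s) = s²*0 = 0)
(O(5) - 1*17)³ = (0 - 1*17)³ = (0 - 17)³ = (-17)³ = -4913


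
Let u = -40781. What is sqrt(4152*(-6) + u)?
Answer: I*sqrt(65693) ≈ 256.31*I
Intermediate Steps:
sqrt(4152*(-6) + u) = sqrt(4152*(-6) - 40781) = sqrt(-24912 - 40781) = sqrt(-65693) = I*sqrt(65693)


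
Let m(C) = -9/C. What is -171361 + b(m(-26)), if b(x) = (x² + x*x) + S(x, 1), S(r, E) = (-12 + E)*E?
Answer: -57923655/338 ≈ -1.7137e+5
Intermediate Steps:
S(r, E) = E*(-12 + E)
b(x) = -11 + 2*x² (b(x) = (x² + x*x) + 1*(-12 + 1) = (x² + x²) + 1*(-11) = 2*x² - 11 = -11 + 2*x²)
-171361 + b(m(-26)) = -171361 + (-11 + 2*(-9/(-26))²) = -171361 + (-11 + 2*(-9*(-1/26))²) = -171361 + (-11 + 2*(9/26)²) = -171361 + (-11 + 2*(81/676)) = -171361 + (-11 + 81/338) = -171361 - 3637/338 = -57923655/338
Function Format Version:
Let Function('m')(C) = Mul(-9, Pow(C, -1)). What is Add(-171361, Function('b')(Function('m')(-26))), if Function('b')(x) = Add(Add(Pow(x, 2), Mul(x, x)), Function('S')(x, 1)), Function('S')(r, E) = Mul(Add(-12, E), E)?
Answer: Rational(-57923655, 338) ≈ -1.7137e+5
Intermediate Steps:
Function('S')(r, E) = Mul(E, Add(-12, E))
Function('b')(x) = Add(-11, Mul(2, Pow(x, 2))) (Function('b')(x) = Add(Add(Pow(x, 2), Mul(x, x)), Mul(1, Add(-12, 1))) = Add(Add(Pow(x, 2), Pow(x, 2)), Mul(1, -11)) = Add(Mul(2, Pow(x, 2)), -11) = Add(-11, Mul(2, Pow(x, 2))))
Add(-171361, Function('b')(Function('m')(-26))) = Add(-171361, Add(-11, Mul(2, Pow(Mul(-9, Pow(-26, -1)), 2)))) = Add(-171361, Add(-11, Mul(2, Pow(Mul(-9, Rational(-1, 26)), 2)))) = Add(-171361, Add(-11, Mul(2, Pow(Rational(9, 26), 2)))) = Add(-171361, Add(-11, Mul(2, Rational(81, 676)))) = Add(-171361, Add(-11, Rational(81, 338))) = Add(-171361, Rational(-3637, 338)) = Rational(-57923655, 338)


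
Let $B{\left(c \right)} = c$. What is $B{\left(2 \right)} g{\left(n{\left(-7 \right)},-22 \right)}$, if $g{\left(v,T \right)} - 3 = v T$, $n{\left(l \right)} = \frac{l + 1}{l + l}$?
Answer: $- \frac{90}{7} \approx -12.857$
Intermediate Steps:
$n{\left(l \right)} = \frac{1 + l}{2 l}$
$g{\left(v,T \right)} = 3 + T v$ ($g{\left(v,T \right)} = 3 + v T = 3 + T v$)
$B{\left(2 \right)} g{\left(n{\left(-7 \right)},-22 \right)} = 2 \left(3 - 22 \frac{1 - 7}{2 \left(-7\right)}\right) = 2 \left(3 - 22 \cdot \frac{1}{2} \left(- \frac{1}{7}\right) \left(-6\right)\right) = 2 \left(3 - \frac{66}{7}\right) = 2 \left(- \frac{45}{7}\right) = - \frac{90}{7}$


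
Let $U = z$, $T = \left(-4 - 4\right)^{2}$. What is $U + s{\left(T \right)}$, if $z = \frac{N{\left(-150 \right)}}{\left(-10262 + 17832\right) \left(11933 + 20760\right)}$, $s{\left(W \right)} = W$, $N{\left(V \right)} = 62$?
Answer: $\frac{7919552351}{123743005} \approx 64.0$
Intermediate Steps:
$T = 64$ ($T = \left(-8\right)^{2} = 64$)
$z = \frac{31}{123743005}$ ($z = \frac{62}{\left(-10262 + 17832\right) \left(11933 + 20760\right)} = \frac{62}{7570 \cdot 32693} = \frac{62}{247486010} = 62 \cdot \frac{1}{247486010} = \frac{31}{123743005} \approx 2.5052 \cdot 10^{-7}$)
$U = \frac{31}{123743005} \approx 2.5052 \cdot 10^{-7}$
$U + s{\left(T \right)} = \frac{31}{123743005} + 64 = \frac{7919552351}{123743005}$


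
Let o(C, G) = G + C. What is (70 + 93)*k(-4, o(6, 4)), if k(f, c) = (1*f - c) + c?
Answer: -652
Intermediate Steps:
o(C, G) = C + G
k(f, c) = f (k(f, c) = (f - c) + c = f)
(70 + 93)*k(-4, o(6, 4)) = (70 + 93)*(-4) = 163*(-4) = -652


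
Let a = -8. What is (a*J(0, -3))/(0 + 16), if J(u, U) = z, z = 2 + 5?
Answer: -7/2 ≈ -3.5000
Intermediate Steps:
z = 7
J(u, U) = 7
(a*J(0, -3))/(0 + 16) = (-8*7)/(0 + 16) = -56/16 = (1/16)*(-56) = -7/2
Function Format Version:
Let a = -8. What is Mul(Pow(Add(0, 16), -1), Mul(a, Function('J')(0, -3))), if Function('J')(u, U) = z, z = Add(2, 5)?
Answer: Rational(-7, 2) ≈ -3.5000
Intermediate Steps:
z = 7
Function('J')(u, U) = 7
Mul(Pow(Add(0, 16), -1), Mul(a, Function('J')(0, -3))) = Mul(Pow(Add(0, 16), -1), Mul(-8, 7)) = Mul(Pow(16, -1), -56) = Mul(Rational(1, 16), -56) = Rational(-7, 2)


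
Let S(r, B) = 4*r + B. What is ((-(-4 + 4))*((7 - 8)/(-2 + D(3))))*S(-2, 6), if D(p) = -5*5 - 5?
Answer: 0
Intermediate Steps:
D(p) = -30 (D(p) = -25 - 5 = -30)
S(r, B) = B + 4*r
((-(-4 + 4))*((7 - 8)/(-2 + D(3))))*S(-2, 6) = ((-(-4 + 4))*((7 - 8)/(-2 - 30)))*(6 + 4*(-2)) = ((-1*0)*(-1/(-32)))*(6 - 8) = (0*(-1*(-1/32)))*(-2) = (0*(1/32))*(-2) = 0*(-2) = 0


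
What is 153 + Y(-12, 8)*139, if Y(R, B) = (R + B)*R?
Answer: 6825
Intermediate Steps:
Y(R, B) = R*(B + R) (Y(R, B) = (B + R)*R = R*(B + R))
153 + Y(-12, 8)*139 = 153 - 12*(8 - 12)*139 = 153 - 12*(-4)*139 = 153 + 48*139 = 153 + 6672 = 6825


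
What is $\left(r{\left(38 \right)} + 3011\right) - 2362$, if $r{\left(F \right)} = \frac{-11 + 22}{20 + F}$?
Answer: $\frac{37653}{58} \approx 649.19$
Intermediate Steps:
$r{\left(F \right)} = \frac{11}{20 + F}$
$\left(r{\left(38 \right)} + 3011\right) - 2362 = \left(\frac{11}{20 + 38} + 3011\right) - 2362 = \left(\frac{11}{58} + 3011\right) - 2362 = \frac{174649}{58} - 2362 = \frac{37653}{58}$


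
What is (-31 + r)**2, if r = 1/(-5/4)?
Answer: 25281/25 ≈ 1011.2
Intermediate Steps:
r = -4/5 (r = 1/(-5*1/4) = 1/(-5/4) = -4/5 ≈ -0.80000)
(-31 + r)**2 = (-31 - 4/5)**2 = (-159/5)**2 = 25281/25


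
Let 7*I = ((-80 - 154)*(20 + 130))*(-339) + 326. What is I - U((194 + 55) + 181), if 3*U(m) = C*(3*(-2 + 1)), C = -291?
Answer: 11897189/7 ≈ 1.6996e+6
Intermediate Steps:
U(m) = 291 (U(m) = (-873*(-2 + 1))/3 = (-873*(-1))/3 = (-291*(-3))/3 = (⅓)*873 = 291)
I = 11899226/7 (I = (((-80 - 154)*(20 + 130))*(-339) + 326)/7 = (-234*150*(-339) + 326)/7 = (-35100*(-339) + 326)/7 = (11898900 + 326)/7 = (⅐)*11899226 = 11899226/7 ≈ 1.6999e+6)
I - U((194 + 55) + 181) = 11899226/7 - 1*291 = 11899226/7 - 291 = 11897189/7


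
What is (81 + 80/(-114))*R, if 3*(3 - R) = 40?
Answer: -141887/171 ≈ -829.75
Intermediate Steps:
R = -31/3 (R = 3 - ⅓*40 = 3 - 40/3 = -31/3 ≈ -10.333)
(81 + 80/(-114))*R = (81 + 80/(-114))*(-31/3) = (81 + 80*(-1/114))*(-31/3) = (81 - 40/57)*(-31/3) = (4577/57)*(-31/3) = -141887/171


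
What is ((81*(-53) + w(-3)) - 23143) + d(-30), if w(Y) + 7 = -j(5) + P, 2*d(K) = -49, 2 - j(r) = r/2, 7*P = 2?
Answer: -192267/7 ≈ -27467.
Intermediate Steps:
P = 2/7 (P = (⅐)*2 = 2/7 ≈ 0.28571)
j(r) = 2 - r/2
d(K) = -49/2 (d(K) = (½)*(-49) = -49/2)
w(Y) = -87/14 (w(Y) = -7 + (-(2 - ½*5) + 2/7) = -7 + (-(2 - 5/2) + 2/7) = -7 + (-1*(-½) + 2/7) = -7 + (½ + 2/7) = -7 + 11/14 = -87/14)
((81*(-53) + w(-3)) - 23143) + d(-30) = ((81*(-53) - 87/14) - 23143) - 49/2 = ((-4293 - 87/14) - 23143) - 49/2 = (-60189/14 - 23143) - 49/2 = -384191/14 - 49/2 = -192267/7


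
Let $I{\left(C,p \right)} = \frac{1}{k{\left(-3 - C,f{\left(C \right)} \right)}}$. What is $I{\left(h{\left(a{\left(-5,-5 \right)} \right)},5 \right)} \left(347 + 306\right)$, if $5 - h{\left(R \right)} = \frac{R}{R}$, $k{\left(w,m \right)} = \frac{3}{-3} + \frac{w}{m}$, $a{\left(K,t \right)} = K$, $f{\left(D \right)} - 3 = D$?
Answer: $- \frac{653}{2} \approx -326.5$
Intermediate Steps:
$f{\left(D \right)} = 3 + D$
$k{\left(w,m \right)} = -1 + \frac{w}{m}$ ($k{\left(w,m \right)} = 3 \left(- \frac{1}{3}\right) + \frac{w}{m} = -1 + \frac{w}{m}$)
$h{\left(R \right)} = 4$ ($h{\left(R \right)} = 5 - \frac{R}{R} = 5 - 1 = 4$)
$I{\left(C,p \right)} = \frac{3 + C}{-6 - 2 C}$ ($I{\left(C,p \right)} = \frac{1}{\frac{1}{3 + C} \left(\left(-3 - C\right) - \left(3 + C\right)\right)} = \frac{1}{\frac{1}{3 + C} \left(-6 - 2 C\right)} = \frac{3 + C}{-6 - 2 C}$)
$I{\left(h{\left(a{\left(-5,-5 \right)} \right)},5 \right)} \left(347 + 306\right) = - \frac{347 + 306}{2} = \left(- \frac{1}{2}\right) 653 = - \frac{653}{2}$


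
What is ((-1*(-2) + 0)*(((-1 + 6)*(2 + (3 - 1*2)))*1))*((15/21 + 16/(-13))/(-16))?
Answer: 705/728 ≈ 0.96841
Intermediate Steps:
((-1*(-2) + 0)*(((-1 + 6)*(2 + (3 - 1*2)))*1))*((15/21 + 16/(-13))/(-16)) = ((2 + 0)*((5*(2 + (3 - 2)))*1))*((15*(1/21) + 16*(-1/13))*(-1/16)) = (2*((5*(2 + 1))*1))*((5/7 - 16/13)*(-1/16)) = (2*((5*3)*1))*(-47/91*(-1/16)) = (2*(15*1))*(47/1456) = (2*15)*(47/1456) = 30*(47/1456) = 705/728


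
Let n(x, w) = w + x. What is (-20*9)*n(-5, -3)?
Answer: 1440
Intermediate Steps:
(-20*9)*n(-5, -3) = (-20*9)*(-3 - 5) = -180*(-8) = 1440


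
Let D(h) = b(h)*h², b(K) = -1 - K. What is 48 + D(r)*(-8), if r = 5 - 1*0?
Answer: 1248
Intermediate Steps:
r = 5 (r = 5 + 0 = 5)
D(h) = h²*(-1 - h) (D(h) = (-1 - h)*h² = h²*(-1 - h))
48 + D(r)*(-8) = 48 + (5²*(-1 - 1*5))*(-8) = 48 + (25*(-1 - 5))*(-8) = 48 + (25*(-6))*(-8) = 48 - 150*(-8) = 48 + 1200 = 1248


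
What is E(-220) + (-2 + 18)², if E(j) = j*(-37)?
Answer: 8396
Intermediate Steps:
E(j) = -37*j
E(-220) + (-2 + 18)² = -37*(-220) + (-2 + 18)² = 8140 + 16² = 8140 + 256 = 8396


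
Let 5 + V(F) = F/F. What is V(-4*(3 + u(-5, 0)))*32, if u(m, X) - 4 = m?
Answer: -128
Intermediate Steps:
u(m, X) = 4 + m
V(F) = -4 (V(F) = -5 + F/F = -5 + 1 = -4)
V(-4*(3 + u(-5, 0)))*32 = -4*32 = -128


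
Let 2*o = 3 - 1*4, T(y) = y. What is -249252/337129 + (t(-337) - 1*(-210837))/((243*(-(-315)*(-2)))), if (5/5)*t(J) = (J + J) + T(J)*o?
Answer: -72711224629/34407385740 ≈ -2.1132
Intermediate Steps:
o = -½ (o = (3 - 1*4)/2 = (3 - 4)/2 = (½)*(-1) = -½ ≈ -0.50000)
t(J) = 3*J/2 (t(J) = (J + J) + J*(-½) = 2*J - J/2 = 3*J/2)
-249252/337129 + (t(-337) - 1*(-210837))/((243*(-(-315)*(-2)))) = -249252/337129 + ((3/2)*(-337) - 1*(-210837))/((243*(-(-315)*(-2)))) = -249252*1/337129 + (-1011/2 + 210837)/((243*(-21*30))) = -249252/337129 + 420663/(2*((243*(-630)))) = -249252/337129 + (420663/2)/(-153090) = -249252/337129 + (420663/2)*(-1/153090) = -249252/337129 - 140221/102060 = -72711224629/34407385740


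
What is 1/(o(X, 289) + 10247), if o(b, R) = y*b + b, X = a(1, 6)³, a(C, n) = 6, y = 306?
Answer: 1/76559 ≈ 1.3062e-5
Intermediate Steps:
X = 216 (X = 6³ = 216)
o(b, R) = 307*b (o(b, R) = 306*b + b = 307*b)
1/(o(X, 289) + 10247) = 1/(307*216 + 10247) = 1/(66312 + 10247) = 1/76559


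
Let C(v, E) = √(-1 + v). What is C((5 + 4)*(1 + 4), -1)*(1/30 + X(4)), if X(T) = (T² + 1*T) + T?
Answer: 721*√11/15 ≈ 159.42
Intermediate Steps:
X(T) = T² + 2*T (X(T) = (T² + T) + T = (T + T²) + T = T² + 2*T)
C((5 + 4)*(1 + 4), -1)*(1/30 + X(4)) = √(-1 + (5 + 4)*(1 + 4))*(1/30 + 4*(2 + 4)) = √(-1 + 9*5)*(1/30 + 4*6) = √(-1 + 45)*(1/30 + 24) = √44*(721/30) = (2*√11)*(721/30) = 721*√11/15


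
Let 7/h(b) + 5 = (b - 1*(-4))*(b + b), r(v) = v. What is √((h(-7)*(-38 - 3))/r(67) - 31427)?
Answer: 2*I*√48283371445/2479 ≈ 177.28*I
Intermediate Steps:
h(b) = 7/(-5 + 2*b*(4 + b)) (h(b) = 7/(-5 + (b - 1*(-4))*(b + b)) = 7/(-5 + (b + 4)*(2*b)) = 7/(-5 + (4 + b)*(2*b)) = 7/(-5 + 2*b*(4 + b)))
√((h(-7)*(-38 - 3))/r(67) - 31427) = √(((7/(-5 + 2*(-7)² + 8*(-7)))*(-38 - 3))/67 - 31427) = √(((7/(-5 + 2*49 - 56))*(-41))*(1/67) - 31427) = √(((7/(-5 + 98 - 56))*(-41))*(1/67) - 31427) = √(((7/37)*(-41))*(1/67) - 31427) = √(-287/37*1/67 - 31427) = √(-287/2479 - 31427) = √(-77907820/2479) = 2*I*√48283371445/2479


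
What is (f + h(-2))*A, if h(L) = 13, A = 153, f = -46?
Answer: -5049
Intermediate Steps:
(f + h(-2))*A = (-46 + 13)*153 = -33*153 = -5049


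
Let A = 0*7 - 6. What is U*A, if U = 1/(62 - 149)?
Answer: 2/29 ≈ 0.068966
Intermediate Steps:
A = -6 (A = 0 - 6 = -6)
U = -1/87 (U = 1/(-87) = -1/87 ≈ -0.011494)
U*A = -1/87*(-6) = 2/29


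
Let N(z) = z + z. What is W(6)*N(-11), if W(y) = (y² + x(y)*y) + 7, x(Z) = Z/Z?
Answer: -1078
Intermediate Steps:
x(Z) = 1
N(z) = 2*z
W(y) = 7 + y + y² (W(y) = (y² + 1*y) + 7 = (y² + y) + 7 = (y + y²) + 7 = 7 + y + y²)
W(6)*N(-11) = (7 + 6 + 6²)*(2*(-11)) = (7 + 6 + 36)*(-22) = 49*(-22) = -1078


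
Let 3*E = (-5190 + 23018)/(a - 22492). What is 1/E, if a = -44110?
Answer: -99903/8914 ≈ -11.207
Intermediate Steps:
E = -8914/99903 (E = ((-5190 + 23018)/(-44110 - 22492))/3 = (17828/(-66602))/3 = (17828*(-1/66602))/3 = (⅓)*(-8914/33301) = -8914/99903 ≈ -0.089226)
1/E = 1/(-8914/99903) = -99903/8914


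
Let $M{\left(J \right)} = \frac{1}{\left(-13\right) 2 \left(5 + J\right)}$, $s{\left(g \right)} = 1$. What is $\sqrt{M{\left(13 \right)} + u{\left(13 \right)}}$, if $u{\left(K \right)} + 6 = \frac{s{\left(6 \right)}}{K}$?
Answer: $\frac{i \sqrt{36049}}{78} \approx 2.4342 i$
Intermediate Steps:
$M{\left(J \right)} = - \frac{1}{13 \left(10 + 2 J\right)}$
$u{\left(K \right)} = -6 + \frac{1}{K}$ ($u{\left(K \right)} = -6 + 1 \frac{1}{K} = -6 + \frac{1}{K}$)
$\sqrt{M{\left(13 \right)} + u{\left(13 \right)}} = \sqrt{- \frac{1}{130 + 26 \cdot 13} - \left(6 - \frac{1}{13}\right)} = \sqrt{- \frac{1}{130 + 338} + \left(-6 + \frac{1}{13}\right)} = \sqrt{- \frac{1}{468} - \frac{77}{13}} = \sqrt{- \frac{2773}{468}} = \frac{i \sqrt{36049}}{78}$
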